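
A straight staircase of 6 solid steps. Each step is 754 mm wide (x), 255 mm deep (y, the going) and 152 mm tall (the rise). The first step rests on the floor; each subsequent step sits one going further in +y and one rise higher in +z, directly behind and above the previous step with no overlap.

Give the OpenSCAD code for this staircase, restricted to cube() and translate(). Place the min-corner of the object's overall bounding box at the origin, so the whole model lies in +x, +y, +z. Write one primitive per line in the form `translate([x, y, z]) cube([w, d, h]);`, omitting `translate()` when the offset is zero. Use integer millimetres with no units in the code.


cube([754, 255, 152]);
translate([0, 255, 152]) cube([754, 255, 152]);
translate([0, 510, 304]) cube([754, 255, 152]);
translate([0, 765, 456]) cube([754, 255, 152]);
translate([0, 1020, 608]) cube([754, 255, 152]);
translate([0, 1275, 760]) cube([754, 255, 152]);


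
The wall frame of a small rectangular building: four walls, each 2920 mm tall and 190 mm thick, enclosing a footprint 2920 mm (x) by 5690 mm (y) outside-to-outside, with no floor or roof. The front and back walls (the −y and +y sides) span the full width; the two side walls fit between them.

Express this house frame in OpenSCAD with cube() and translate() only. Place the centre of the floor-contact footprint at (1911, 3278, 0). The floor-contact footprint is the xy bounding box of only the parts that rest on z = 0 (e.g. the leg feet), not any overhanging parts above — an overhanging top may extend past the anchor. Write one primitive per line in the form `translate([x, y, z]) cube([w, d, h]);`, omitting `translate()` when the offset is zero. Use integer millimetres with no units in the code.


translate([451, 433, 0]) cube([2920, 190, 2920]);
translate([451, 5933, 0]) cube([2920, 190, 2920]);
translate([451, 623, 0]) cube([190, 5310, 2920]);
translate([3181, 623, 0]) cube([190, 5310, 2920]);


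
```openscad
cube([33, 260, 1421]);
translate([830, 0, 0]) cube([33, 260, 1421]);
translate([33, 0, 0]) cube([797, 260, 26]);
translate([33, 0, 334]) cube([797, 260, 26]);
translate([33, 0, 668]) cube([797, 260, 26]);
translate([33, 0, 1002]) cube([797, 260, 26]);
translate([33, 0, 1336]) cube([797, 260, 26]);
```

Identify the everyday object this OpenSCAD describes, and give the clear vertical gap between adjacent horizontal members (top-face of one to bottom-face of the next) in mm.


A bookshelf. The clear shelf gap is 308 mm.

Two tall side panels with 5 horizontal boards between them — a bookshelf. The first two shelf undersides are at z = 0 and z = 334; with shelf thickness 26, the clear gap is 334 − 0 − 26 = 308 mm.


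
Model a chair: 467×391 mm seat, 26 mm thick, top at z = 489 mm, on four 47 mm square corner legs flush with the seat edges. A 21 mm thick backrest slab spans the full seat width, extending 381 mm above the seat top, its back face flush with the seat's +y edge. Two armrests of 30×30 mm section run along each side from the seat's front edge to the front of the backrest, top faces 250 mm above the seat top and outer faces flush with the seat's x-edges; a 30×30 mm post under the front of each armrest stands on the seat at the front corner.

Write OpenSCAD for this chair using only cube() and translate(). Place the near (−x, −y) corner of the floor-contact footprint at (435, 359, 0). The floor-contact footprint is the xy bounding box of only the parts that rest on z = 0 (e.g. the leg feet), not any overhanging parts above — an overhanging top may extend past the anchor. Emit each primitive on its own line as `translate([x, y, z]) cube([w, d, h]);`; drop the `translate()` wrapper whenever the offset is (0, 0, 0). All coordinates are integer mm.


// leg_h = 489 - 26 = 463
// arm post h = 250 - 30 = 220
translate([435, 359, 463]) cube([467, 391, 26]);
translate([435, 359, 0]) cube([47, 47, 463]);
translate([855, 359, 0]) cube([47, 47, 463]);
translate([435, 703, 0]) cube([47, 47, 463]);
translate([855, 703, 0]) cube([47, 47, 463]);
translate([435, 729, 489]) cube([467, 21, 381]);
translate([435, 359, 709]) cube([30, 370, 30]);
translate([872, 359, 709]) cube([30, 370, 30]);
translate([435, 359, 489]) cube([30, 30, 220]);
translate([872, 359, 489]) cube([30, 30, 220]);


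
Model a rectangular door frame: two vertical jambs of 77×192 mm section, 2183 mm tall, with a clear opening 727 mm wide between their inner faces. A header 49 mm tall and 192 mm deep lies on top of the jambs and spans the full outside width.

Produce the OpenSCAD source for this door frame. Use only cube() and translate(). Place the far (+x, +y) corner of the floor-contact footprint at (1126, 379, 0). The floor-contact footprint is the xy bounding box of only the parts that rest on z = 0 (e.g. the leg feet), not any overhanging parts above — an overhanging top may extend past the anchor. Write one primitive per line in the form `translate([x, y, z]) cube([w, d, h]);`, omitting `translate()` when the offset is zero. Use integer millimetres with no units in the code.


translate([245, 187, 0]) cube([77, 192, 2183]);
translate([1049, 187, 0]) cube([77, 192, 2183]);
translate([245, 187, 2183]) cube([881, 192, 49]);


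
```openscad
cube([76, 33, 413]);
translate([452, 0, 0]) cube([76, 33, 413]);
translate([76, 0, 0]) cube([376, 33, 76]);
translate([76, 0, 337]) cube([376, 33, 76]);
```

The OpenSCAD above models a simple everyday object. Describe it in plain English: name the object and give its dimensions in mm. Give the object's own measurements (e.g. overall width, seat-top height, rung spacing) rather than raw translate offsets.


A rectangular picture frame lying in the x–z plane (depth along y). The opening is 376 mm wide (x) by 261 mm tall (z), surrounded by a border 76 mm wide on all four sides. The frame is 33 mm deep and is made of two full-height vertical stiles with two horizontal rails fitted between them.


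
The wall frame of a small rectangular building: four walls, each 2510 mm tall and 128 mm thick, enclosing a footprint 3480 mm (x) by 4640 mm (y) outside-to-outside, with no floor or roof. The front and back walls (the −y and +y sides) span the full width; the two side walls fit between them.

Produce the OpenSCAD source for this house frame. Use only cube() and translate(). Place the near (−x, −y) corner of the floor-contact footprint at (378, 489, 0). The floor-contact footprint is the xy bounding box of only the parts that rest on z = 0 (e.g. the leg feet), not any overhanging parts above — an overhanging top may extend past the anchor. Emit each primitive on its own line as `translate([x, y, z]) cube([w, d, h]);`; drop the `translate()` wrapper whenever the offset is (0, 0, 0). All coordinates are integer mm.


translate([378, 489, 0]) cube([3480, 128, 2510]);
translate([378, 5001, 0]) cube([3480, 128, 2510]);
translate([378, 617, 0]) cube([128, 4384, 2510]);
translate([3730, 617, 0]) cube([128, 4384, 2510]);


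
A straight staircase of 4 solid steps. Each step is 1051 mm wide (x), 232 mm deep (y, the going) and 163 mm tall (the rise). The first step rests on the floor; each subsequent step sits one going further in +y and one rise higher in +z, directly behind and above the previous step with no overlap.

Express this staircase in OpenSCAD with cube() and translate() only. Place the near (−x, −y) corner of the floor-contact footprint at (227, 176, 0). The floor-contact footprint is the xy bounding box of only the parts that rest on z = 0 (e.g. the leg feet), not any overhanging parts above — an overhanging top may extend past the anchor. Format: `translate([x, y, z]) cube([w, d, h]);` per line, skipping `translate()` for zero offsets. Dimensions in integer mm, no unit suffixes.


translate([227, 176, 0]) cube([1051, 232, 163]);
translate([227, 408, 163]) cube([1051, 232, 163]);
translate([227, 640, 326]) cube([1051, 232, 163]);
translate([227, 872, 489]) cube([1051, 232, 163]);


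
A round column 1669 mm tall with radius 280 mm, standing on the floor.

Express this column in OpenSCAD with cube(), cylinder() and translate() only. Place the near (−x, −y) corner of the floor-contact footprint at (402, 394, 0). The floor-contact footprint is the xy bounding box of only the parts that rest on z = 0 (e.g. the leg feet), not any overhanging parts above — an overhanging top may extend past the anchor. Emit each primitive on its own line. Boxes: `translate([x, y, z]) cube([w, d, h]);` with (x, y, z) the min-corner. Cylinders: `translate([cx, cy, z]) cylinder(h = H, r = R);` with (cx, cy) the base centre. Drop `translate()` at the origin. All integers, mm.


translate([682, 674, 0]) cylinder(h = 1669, r = 280);


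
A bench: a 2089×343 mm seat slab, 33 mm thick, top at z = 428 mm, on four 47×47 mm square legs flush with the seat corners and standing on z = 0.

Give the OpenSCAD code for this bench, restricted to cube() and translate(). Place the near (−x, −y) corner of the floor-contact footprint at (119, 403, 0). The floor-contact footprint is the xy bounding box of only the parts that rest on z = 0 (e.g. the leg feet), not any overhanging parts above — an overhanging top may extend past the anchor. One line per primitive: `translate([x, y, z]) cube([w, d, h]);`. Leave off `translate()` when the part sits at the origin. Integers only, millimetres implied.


// leg_h = 428 − 33 = 395
translate([119, 403, 395]) cube([2089, 343, 33]);
translate([119, 403, 0]) cube([47, 47, 395]);
translate([119, 699, 0]) cube([47, 47, 395]);
translate([2161, 403, 0]) cube([47, 47, 395]);
translate([2161, 699, 0]) cube([47, 47, 395]);


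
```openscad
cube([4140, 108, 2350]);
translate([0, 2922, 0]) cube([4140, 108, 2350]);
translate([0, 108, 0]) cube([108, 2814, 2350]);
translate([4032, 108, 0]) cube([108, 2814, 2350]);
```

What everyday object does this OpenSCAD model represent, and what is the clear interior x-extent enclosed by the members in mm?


A house (or room) frame. The interior width is 3924 mm.

Four 2350 mm walls enclosing a rectangle with no floor or roof — a room or house frame. Outside width is 4140 mm and wall thickness is 108 mm, so the interior width is 4140 − 2 × 108 = 3924 mm.


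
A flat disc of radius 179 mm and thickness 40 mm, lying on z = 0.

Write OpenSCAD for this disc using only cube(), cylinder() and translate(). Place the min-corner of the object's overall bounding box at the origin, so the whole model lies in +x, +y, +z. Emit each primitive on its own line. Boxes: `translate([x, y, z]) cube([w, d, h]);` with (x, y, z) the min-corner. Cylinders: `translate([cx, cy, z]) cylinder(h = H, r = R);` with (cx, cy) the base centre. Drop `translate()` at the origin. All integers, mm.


translate([179, 179, 0]) cylinder(h = 40, r = 179);


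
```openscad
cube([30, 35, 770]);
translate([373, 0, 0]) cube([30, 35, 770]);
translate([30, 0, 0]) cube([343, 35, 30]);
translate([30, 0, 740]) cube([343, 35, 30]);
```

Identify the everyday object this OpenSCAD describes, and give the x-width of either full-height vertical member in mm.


A picture frame. The border width is 30 mm.

Four thin pieces enclosing a rectangular opening — a picture frame. The two full-height stiles are 770 mm tall; the top rail sits at z = 740 and is 30 mm tall, so the border above the opening is 770 − 740 = 30 mm, matching the stile x-width.


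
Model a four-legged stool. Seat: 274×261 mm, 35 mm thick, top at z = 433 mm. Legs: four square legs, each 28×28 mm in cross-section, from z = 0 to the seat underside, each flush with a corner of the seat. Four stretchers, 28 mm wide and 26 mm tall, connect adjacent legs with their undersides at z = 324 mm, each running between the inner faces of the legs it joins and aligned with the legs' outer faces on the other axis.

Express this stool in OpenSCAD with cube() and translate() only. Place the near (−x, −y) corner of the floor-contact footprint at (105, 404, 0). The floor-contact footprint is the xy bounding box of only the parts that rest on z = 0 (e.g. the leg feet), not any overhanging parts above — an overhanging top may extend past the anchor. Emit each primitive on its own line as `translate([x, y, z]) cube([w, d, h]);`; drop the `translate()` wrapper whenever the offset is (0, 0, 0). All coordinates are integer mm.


translate([105, 404, 398]) cube([274, 261, 35]);
translate([105, 404, 0]) cube([28, 28, 398]);
translate([351, 404, 0]) cube([28, 28, 398]);
translate([105, 637, 0]) cube([28, 28, 398]);
translate([351, 637, 0]) cube([28, 28, 398]);
translate([133, 404, 324]) cube([218, 28, 26]);
translate([133, 637, 324]) cube([218, 28, 26]);
translate([105, 432, 324]) cube([28, 205, 26]);
translate([351, 432, 324]) cube([28, 205, 26]);


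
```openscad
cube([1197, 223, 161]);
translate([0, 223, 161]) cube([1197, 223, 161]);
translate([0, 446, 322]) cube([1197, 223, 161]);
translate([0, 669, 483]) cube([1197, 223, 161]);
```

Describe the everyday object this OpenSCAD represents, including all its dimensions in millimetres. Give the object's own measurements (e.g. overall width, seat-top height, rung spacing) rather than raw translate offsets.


A straight staircase of 4 solid steps. Each step is 1197 mm wide (x), 223 mm deep (y, the going) and 161 mm tall (the rise). The first step rests on the floor; each subsequent step sits one going further in +y and one rise higher in +z, directly behind and above the previous step with no overlap.


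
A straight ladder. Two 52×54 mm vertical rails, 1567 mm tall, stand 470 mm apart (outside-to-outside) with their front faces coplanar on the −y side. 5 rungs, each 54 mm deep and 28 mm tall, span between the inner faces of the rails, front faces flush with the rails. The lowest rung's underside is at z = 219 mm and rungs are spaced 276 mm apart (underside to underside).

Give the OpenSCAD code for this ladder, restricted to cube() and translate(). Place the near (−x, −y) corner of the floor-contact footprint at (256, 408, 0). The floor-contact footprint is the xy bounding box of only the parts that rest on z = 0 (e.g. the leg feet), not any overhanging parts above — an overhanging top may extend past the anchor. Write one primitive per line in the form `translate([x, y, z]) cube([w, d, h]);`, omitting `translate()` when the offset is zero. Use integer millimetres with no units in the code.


// rung span = 470 - 2*52 = 366
// rung[k] z = 219 + k*276
translate([256, 408, 0]) cube([52, 54, 1567]);
translate([674, 408, 0]) cube([52, 54, 1567]);
translate([308, 408, 219]) cube([366, 54, 28]);
translate([308, 408, 495]) cube([366, 54, 28]);
translate([308, 408, 771]) cube([366, 54, 28]);
translate([308, 408, 1047]) cube([366, 54, 28]);
translate([308, 408, 1323]) cube([366, 54, 28]);


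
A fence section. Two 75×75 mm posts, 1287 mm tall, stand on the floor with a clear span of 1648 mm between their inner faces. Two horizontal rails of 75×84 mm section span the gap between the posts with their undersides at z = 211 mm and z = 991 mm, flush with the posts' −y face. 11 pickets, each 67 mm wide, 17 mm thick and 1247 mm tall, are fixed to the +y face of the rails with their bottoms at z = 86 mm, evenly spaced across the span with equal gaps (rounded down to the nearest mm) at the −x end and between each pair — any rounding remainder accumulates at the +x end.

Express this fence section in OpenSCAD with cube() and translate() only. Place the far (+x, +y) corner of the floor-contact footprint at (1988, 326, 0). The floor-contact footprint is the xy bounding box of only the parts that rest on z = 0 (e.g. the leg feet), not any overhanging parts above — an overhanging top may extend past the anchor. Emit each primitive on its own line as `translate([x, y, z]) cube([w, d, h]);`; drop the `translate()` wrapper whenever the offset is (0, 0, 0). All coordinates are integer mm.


translate([190, 251, 0]) cube([75, 75, 1287]);
translate([1913, 251, 0]) cube([75, 75, 1287]);
translate([265, 251, 211]) cube([1648, 75, 84]);
translate([265, 251, 991]) cube([1648, 75, 84]);
translate([340, 326, 86]) cube([67, 17, 1247]);
translate([482, 326, 86]) cube([67, 17, 1247]);
translate([624, 326, 86]) cube([67, 17, 1247]);
translate([766, 326, 86]) cube([67, 17, 1247]);
translate([908, 326, 86]) cube([67, 17, 1247]);
translate([1050, 326, 86]) cube([67, 17, 1247]);
translate([1192, 326, 86]) cube([67, 17, 1247]);
translate([1334, 326, 86]) cube([67, 17, 1247]);
translate([1476, 326, 86]) cube([67, 17, 1247]);
translate([1618, 326, 86]) cube([67, 17, 1247]);
translate([1760, 326, 86]) cube([67, 17, 1247]);


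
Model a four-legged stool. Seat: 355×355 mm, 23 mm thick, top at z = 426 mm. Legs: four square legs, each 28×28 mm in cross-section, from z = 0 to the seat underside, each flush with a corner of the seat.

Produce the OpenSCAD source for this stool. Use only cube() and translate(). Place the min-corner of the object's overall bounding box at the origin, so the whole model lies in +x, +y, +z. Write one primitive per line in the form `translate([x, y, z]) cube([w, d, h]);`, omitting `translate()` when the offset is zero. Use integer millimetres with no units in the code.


translate([0, 0, 403]) cube([355, 355, 23]);
cube([28, 28, 403]);
translate([327, 0, 0]) cube([28, 28, 403]);
translate([0, 327, 0]) cube([28, 28, 403]);
translate([327, 327, 0]) cube([28, 28, 403]);


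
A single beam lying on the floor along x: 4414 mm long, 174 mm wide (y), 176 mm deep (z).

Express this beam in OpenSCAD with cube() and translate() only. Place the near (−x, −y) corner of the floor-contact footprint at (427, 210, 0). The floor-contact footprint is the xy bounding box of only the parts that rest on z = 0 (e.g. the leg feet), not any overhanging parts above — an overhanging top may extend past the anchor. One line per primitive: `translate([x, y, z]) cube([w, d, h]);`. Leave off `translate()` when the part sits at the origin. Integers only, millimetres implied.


translate([427, 210, 0]) cube([4414, 174, 176]);


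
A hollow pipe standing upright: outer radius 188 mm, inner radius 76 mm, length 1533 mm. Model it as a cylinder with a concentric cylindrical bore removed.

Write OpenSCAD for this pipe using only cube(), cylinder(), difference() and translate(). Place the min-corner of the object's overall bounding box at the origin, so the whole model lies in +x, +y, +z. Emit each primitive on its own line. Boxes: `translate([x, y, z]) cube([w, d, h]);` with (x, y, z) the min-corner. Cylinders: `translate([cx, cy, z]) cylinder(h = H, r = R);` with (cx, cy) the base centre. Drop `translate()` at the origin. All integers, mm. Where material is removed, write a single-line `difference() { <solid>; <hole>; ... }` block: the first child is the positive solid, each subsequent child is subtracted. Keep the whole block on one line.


difference() { translate([188, 188, 0]) cylinder(h = 1533, r = 188); translate([188, 188, 0]) cylinder(h = 1533, r = 76); }


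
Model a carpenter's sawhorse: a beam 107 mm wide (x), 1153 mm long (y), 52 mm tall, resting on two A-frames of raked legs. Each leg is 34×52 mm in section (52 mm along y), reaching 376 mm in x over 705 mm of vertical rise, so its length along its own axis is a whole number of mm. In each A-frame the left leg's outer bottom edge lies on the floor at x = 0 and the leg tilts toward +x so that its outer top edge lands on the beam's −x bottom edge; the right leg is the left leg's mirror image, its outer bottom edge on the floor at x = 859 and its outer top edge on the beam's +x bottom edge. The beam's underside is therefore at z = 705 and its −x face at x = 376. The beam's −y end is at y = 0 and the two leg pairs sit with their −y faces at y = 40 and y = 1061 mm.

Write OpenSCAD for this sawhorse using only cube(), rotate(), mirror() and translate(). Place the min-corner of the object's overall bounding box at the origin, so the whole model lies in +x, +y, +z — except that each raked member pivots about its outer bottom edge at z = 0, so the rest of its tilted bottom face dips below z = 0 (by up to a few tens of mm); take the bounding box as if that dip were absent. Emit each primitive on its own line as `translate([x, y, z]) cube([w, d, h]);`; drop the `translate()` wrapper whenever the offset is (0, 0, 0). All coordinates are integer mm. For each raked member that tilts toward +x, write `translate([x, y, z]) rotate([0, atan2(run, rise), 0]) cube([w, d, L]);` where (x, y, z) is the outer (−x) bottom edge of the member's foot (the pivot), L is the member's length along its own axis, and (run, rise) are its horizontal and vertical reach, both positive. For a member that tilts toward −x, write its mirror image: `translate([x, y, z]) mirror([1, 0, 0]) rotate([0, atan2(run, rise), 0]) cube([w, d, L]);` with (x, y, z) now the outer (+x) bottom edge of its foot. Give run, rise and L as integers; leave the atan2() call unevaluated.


translate([376, 0, 705]) cube([107, 1153, 52]);
translate([0, 40, 0]) rotate([0, atan2(376, 705), 0]) cube([34, 52, 799]);
translate([859, 40, 0]) mirror([1, 0, 0]) rotate([0, atan2(376, 705), 0]) cube([34, 52, 799]);
translate([0, 1061, 0]) rotate([0, atan2(376, 705), 0]) cube([34, 52, 799]);
translate([859, 1061, 0]) mirror([1, 0, 0]) rotate([0, atan2(376, 705), 0]) cube([34, 52, 799]);


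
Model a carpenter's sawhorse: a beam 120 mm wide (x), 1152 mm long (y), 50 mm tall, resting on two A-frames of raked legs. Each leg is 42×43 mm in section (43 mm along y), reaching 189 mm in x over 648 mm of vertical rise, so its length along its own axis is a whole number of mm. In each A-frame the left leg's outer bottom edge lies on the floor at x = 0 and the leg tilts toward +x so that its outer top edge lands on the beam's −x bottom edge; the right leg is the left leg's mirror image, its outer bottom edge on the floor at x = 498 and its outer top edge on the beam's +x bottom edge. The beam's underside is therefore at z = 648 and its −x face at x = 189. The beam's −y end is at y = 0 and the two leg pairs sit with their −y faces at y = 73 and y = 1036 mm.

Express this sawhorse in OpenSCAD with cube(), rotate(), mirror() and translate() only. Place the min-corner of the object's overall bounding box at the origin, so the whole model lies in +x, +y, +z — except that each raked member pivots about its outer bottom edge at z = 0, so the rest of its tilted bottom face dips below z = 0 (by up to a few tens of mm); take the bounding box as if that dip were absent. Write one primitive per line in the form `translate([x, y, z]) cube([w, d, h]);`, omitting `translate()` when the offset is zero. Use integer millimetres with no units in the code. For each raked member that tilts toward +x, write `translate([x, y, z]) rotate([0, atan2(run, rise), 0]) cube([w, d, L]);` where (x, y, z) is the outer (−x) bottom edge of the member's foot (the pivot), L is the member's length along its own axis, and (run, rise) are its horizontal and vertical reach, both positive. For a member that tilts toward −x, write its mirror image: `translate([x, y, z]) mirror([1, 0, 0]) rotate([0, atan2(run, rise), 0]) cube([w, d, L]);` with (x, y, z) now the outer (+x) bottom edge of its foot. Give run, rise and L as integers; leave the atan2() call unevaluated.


translate([189, 0, 648]) cube([120, 1152, 50]);
translate([0, 73, 0]) rotate([0, atan2(189, 648), 0]) cube([42, 43, 675]);
translate([498, 73, 0]) mirror([1, 0, 0]) rotate([0, atan2(189, 648), 0]) cube([42, 43, 675]);
translate([0, 1036, 0]) rotate([0, atan2(189, 648), 0]) cube([42, 43, 675]);
translate([498, 1036, 0]) mirror([1, 0, 0]) rotate([0, atan2(189, 648), 0]) cube([42, 43, 675]);


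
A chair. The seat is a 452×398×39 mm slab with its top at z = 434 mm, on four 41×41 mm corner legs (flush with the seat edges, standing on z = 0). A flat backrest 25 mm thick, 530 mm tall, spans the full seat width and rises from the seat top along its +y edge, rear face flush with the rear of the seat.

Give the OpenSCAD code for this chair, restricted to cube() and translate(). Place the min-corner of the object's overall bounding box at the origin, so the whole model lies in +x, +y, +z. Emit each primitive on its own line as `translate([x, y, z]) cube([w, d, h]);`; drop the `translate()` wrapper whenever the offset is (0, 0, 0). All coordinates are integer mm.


translate([0, 0, 395]) cube([452, 398, 39]);
cube([41, 41, 395]);
translate([411, 0, 0]) cube([41, 41, 395]);
translate([0, 357, 0]) cube([41, 41, 395]);
translate([411, 357, 0]) cube([41, 41, 395]);
translate([0, 373, 434]) cube([452, 25, 530]);


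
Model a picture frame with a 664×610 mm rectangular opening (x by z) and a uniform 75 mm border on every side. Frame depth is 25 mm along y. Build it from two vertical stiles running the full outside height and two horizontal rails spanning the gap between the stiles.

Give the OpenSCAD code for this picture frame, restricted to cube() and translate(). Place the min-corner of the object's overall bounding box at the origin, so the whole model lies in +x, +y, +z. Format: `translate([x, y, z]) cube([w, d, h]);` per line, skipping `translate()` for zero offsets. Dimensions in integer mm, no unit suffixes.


cube([75, 25, 760]);
translate([739, 0, 0]) cube([75, 25, 760]);
translate([75, 0, 0]) cube([664, 25, 75]);
translate([75, 0, 685]) cube([664, 25, 75]);


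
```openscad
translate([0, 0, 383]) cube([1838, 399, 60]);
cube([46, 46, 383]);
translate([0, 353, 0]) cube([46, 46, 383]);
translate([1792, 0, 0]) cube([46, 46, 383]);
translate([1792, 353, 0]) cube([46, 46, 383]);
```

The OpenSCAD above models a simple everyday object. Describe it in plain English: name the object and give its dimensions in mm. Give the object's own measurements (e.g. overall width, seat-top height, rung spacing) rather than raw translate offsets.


A long wooden bench with a 1838 mm (x) × 399 mm (y) seat, 60 mm thick, its top surface 443 mm above the floor. Four 46 mm square legs at the seat corners, flush with the edges, run from z = 0 to the seat underside.


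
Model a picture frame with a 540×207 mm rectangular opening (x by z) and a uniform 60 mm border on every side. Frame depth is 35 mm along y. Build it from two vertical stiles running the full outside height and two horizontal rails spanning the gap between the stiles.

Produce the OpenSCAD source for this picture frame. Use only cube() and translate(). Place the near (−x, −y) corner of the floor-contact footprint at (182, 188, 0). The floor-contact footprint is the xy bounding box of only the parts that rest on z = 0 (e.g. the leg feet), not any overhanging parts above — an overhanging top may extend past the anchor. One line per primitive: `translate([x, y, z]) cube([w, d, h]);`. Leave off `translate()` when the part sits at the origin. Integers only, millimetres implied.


translate([182, 188, 0]) cube([60, 35, 327]);
translate([782, 188, 0]) cube([60, 35, 327]);
translate([242, 188, 0]) cube([540, 35, 60]);
translate([242, 188, 267]) cube([540, 35, 60]);


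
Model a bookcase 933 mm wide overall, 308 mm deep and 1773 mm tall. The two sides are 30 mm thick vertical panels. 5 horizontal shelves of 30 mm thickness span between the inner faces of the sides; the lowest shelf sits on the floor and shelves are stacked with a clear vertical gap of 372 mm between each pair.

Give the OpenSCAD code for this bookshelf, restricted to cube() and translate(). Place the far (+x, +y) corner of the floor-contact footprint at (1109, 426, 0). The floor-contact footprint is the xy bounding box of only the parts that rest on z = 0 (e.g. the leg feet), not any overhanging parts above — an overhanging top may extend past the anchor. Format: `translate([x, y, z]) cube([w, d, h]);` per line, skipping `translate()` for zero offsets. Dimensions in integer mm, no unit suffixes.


translate([176, 118, 0]) cube([30, 308, 1773]);
translate([1079, 118, 0]) cube([30, 308, 1773]);
translate([206, 118, 0]) cube([873, 308, 30]);
translate([206, 118, 402]) cube([873, 308, 30]);
translate([206, 118, 804]) cube([873, 308, 30]);
translate([206, 118, 1206]) cube([873, 308, 30]);
translate([206, 118, 1608]) cube([873, 308, 30]);


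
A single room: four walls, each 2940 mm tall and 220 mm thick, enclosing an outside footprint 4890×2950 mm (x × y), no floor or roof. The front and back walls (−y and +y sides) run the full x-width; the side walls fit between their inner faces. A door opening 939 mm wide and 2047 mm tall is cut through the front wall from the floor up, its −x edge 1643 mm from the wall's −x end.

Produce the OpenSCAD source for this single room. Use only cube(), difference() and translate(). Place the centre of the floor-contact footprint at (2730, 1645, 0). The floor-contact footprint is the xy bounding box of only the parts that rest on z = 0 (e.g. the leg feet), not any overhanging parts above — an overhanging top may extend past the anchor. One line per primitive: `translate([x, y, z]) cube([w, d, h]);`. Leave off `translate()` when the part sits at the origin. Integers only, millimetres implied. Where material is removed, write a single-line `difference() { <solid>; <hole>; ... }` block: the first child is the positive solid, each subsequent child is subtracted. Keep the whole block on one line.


difference() { translate([285, 170, 0]) cube([4890, 220, 2940]); translate([1928, 170, 0]) cube([939, 220, 2047]); }
translate([285, 2900, 0]) cube([4890, 220, 2940]);
translate([285, 390, 0]) cube([220, 2510, 2940]);
translate([4955, 390, 0]) cube([220, 2510, 2940]);


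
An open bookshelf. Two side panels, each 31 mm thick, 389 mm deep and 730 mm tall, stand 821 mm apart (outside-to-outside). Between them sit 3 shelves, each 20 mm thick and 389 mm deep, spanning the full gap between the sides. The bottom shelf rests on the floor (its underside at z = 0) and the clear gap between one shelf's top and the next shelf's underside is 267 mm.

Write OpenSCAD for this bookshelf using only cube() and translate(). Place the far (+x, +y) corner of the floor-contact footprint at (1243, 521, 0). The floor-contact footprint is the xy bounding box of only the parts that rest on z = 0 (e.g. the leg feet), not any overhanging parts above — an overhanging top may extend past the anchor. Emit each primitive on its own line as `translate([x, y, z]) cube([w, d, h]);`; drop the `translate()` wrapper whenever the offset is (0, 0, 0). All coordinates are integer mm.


translate([422, 132, 0]) cube([31, 389, 730]);
translate([1212, 132, 0]) cube([31, 389, 730]);
translate([453, 132, 0]) cube([759, 389, 20]);
translate([453, 132, 287]) cube([759, 389, 20]);
translate([453, 132, 574]) cube([759, 389, 20]);


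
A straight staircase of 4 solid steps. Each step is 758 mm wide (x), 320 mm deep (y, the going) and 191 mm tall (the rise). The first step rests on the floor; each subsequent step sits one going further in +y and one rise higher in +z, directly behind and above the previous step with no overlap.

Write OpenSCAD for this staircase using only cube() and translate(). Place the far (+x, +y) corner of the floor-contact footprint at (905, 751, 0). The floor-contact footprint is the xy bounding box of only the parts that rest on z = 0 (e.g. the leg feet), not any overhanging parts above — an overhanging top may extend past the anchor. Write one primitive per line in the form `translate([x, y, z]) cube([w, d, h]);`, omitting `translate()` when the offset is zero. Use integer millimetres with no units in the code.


translate([147, 431, 0]) cube([758, 320, 191]);
translate([147, 751, 191]) cube([758, 320, 191]);
translate([147, 1071, 382]) cube([758, 320, 191]);
translate([147, 1391, 573]) cube([758, 320, 191]);


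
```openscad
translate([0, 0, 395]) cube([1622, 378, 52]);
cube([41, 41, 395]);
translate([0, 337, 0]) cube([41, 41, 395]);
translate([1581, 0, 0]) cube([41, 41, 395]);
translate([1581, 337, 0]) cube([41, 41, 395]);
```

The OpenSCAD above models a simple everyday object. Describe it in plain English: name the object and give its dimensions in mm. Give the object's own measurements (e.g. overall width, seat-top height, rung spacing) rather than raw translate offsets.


A bench: a 1622×378 mm seat slab, 52 mm thick, top at z = 447 mm, on four 41×41 mm square legs flush with the seat corners and standing on z = 0.


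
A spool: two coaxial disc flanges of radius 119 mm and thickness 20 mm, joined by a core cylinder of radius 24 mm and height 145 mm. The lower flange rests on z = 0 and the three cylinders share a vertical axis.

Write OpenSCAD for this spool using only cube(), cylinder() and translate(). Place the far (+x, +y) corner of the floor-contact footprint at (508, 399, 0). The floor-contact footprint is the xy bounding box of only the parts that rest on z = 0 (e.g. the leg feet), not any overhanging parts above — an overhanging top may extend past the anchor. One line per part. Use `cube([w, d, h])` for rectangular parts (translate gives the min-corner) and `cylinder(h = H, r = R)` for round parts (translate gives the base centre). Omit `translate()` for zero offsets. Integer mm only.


translate([389, 280, 0]) cylinder(h = 20, r = 119);
translate([389, 280, 20]) cylinder(h = 145, r = 24);
translate([389, 280, 165]) cylinder(h = 20, r = 119);


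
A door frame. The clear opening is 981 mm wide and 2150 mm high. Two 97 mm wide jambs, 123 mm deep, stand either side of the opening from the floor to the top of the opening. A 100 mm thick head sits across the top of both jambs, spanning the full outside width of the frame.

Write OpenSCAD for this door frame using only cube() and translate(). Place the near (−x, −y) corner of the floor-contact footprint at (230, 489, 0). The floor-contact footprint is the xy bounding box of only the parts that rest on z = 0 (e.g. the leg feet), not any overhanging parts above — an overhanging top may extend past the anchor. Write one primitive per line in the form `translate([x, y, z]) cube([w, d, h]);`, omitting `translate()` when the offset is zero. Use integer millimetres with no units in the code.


translate([230, 489, 0]) cube([97, 123, 2150]);
translate([1308, 489, 0]) cube([97, 123, 2150]);
translate([230, 489, 2150]) cube([1175, 123, 100]);


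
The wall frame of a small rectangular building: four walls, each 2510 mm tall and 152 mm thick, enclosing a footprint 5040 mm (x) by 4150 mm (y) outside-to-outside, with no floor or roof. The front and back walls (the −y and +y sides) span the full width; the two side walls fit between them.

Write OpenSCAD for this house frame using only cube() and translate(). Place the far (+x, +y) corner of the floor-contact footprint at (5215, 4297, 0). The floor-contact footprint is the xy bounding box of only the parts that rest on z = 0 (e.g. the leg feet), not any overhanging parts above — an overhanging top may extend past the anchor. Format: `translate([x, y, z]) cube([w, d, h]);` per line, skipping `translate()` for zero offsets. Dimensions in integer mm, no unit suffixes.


translate([175, 147, 0]) cube([5040, 152, 2510]);
translate([175, 4145, 0]) cube([5040, 152, 2510]);
translate([175, 299, 0]) cube([152, 3846, 2510]);
translate([5063, 299, 0]) cube([152, 3846, 2510]);


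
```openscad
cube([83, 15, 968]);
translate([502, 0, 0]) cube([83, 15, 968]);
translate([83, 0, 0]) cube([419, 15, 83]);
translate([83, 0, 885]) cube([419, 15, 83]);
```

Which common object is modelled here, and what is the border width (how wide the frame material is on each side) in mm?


A picture frame. The border width is 83 mm.

Four thin pieces enclosing a rectangular opening — a picture frame. The two full-height stiles are 968 mm tall; the top rail sits at z = 885 and is 83 mm tall, so the border above the opening is 968 − 885 = 83 mm, matching the stile x-width.


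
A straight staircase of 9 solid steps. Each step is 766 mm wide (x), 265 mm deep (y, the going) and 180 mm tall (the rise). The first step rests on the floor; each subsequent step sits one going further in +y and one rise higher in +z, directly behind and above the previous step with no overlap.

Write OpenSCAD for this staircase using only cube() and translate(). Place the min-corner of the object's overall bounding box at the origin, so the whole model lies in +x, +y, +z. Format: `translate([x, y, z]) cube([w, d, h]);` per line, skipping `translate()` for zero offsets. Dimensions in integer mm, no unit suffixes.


cube([766, 265, 180]);
translate([0, 265, 180]) cube([766, 265, 180]);
translate([0, 530, 360]) cube([766, 265, 180]);
translate([0, 795, 540]) cube([766, 265, 180]);
translate([0, 1060, 720]) cube([766, 265, 180]);
translate([0, 1325, 900]) cube([766, 265, 180]);
translate([0, 1590, 1080]) cube([766, 265, 180]);
translate([0, 1855, 1260]) cube([766, 265, 180]);
translate([0, 2120, 1440]) cube([766, 265, 180]);


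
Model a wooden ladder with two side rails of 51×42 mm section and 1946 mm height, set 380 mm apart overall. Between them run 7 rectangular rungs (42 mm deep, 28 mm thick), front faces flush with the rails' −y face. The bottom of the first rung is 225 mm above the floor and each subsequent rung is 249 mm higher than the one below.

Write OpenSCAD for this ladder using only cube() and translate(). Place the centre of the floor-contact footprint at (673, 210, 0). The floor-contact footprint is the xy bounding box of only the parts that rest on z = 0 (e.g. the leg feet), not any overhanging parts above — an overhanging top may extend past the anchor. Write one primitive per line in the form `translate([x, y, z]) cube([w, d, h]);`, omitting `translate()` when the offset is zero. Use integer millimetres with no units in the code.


translate([483, 189, 0]) cube([51, 42, 1946]);
translate([812, 189, 0]) cube([51, 42, 1946]);
translate([534, 189, 225]) cube([278, 42, 28]);
translate([534, 189, 474]) cube([278, 42, 28]);
translate([534, 189, 723]) cube([278, 42, 28]);
translate([534, 189, 972]) cube([278, 42, 28]);
translate([534, 189, 1221]) cube([278, 42, 28]);
translate([534, 189, 1470]) cube([278, 42, 28]);
translate([534, 189, 1719]) cube([278, 42, 28]);


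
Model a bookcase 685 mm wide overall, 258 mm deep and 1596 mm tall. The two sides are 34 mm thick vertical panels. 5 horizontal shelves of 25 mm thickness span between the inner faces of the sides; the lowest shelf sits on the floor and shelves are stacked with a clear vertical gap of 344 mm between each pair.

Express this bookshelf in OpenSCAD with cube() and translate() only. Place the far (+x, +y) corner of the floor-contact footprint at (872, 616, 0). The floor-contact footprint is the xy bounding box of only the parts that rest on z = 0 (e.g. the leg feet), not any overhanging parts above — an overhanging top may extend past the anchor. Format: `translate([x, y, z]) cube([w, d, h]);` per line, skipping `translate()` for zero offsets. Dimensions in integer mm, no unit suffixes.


translate([187, 358, 0]) cube([34, 258, 1596]);
translate([838, 358, 0]) cube([34, 258, 1596]);
translate([221, 358, 0]) cube([617, 258, 25]);
translate([221, 358, 369]) cube([617, 258, 25]);
translate([221, 358, 738]) cube([617, 258, 25]);
translate([221, 358, 1107]) cube([617, 258, 25]);
translate([221, 358, 1476]) cube([617, 258, 25]);


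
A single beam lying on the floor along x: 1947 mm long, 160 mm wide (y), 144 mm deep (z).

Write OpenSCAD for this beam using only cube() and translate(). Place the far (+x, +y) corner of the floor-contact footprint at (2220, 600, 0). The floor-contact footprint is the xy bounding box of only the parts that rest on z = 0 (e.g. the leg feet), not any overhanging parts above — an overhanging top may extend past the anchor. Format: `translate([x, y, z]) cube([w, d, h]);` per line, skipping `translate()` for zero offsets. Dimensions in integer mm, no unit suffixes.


translate([273, 440, 0]) cube([1947, 160, 144]);


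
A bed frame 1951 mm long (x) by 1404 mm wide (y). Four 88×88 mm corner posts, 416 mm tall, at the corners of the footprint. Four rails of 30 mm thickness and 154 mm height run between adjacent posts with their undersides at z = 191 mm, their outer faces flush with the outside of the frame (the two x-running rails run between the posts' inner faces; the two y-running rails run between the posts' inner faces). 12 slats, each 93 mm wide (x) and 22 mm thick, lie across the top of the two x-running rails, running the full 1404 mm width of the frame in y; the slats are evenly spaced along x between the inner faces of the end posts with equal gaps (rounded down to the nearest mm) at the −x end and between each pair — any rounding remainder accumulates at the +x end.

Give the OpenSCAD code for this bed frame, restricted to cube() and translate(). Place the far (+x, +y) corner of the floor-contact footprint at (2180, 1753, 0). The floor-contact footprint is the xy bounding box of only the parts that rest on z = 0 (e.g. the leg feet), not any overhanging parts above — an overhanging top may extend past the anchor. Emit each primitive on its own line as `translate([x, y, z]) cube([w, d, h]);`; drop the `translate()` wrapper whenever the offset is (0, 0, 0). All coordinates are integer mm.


// slat z = rail_z + rail_h = 191 + 154 = 345
// slat gap = ⌊(1775 − 12·93) / 13⌋ = 50
translate([229, 349, 0]) cube([88, 88, 416]);
translate([229, 1665, 0]) cube([88, 88, 416]);
translate([2092, 349, 0]) cube([88, 88, 416]);
translate([2092, 1665, 0]) cube([88, 88, 416]);
translate([317, 349, 191]) cube([1775, 30, 154]);
translate([317, 1723, 191]) cube([1775, 30, 154]);
translate([229, 437, 191]) cube([30, 1228, 154]);
translate([2150, 437, 191]) cube([30, 1228, 154]);
translate([367, 349, 345]) cube([93, 1404, 22]);
translate([510, 349, 345]) cube([93, 1404, 22]);
translate([653, 349, 345]) cube([93, 1404, 22]);
translate([796, 349, 345]) cube([93, 1404, 22]);
translate([939, 349, 345]) cube([93, 1404, 22]);
translate([1082, 349, 345]) cube([93, 1404, 22]);
translate([1225, 349, 345]) cube([93, 1404, 22]);
translate([1368, 349, 345]) cube([93, 1404, 22]);
translate([1511, 349, 345]) cube([93, 1404, 22]);
translate([1654, 349, 345]) cube([93, 1404, 22]);
translate([1797, 349, 345]) cube([93, 1404, 22]);
translate([1940, 349, 345]) cube([93, 1404, 22]);
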